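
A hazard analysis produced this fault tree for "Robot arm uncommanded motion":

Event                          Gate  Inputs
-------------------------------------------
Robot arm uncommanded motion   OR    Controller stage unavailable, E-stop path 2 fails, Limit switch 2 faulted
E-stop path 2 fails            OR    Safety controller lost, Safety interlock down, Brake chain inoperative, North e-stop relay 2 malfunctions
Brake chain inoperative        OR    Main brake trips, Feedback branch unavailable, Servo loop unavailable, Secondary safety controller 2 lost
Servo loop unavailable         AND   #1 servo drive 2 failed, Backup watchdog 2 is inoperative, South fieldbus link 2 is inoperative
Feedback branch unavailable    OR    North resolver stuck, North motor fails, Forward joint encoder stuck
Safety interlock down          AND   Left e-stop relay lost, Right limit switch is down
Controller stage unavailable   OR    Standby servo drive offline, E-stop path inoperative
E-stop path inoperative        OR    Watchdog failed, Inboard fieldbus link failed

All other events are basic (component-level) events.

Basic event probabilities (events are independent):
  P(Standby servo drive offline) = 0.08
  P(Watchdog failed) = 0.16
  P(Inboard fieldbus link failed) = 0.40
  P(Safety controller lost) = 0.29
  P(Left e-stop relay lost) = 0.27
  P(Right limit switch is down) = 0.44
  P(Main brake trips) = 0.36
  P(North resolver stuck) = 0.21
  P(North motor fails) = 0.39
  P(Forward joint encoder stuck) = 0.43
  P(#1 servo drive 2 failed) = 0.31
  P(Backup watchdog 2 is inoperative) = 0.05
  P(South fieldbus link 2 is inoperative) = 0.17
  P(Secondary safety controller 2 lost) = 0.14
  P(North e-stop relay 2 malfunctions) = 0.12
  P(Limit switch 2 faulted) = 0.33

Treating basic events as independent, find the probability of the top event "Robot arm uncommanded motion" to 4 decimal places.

P(E-stop path inoperative) [OR] = 1 − (1−0.16) × (1−0.40) = 0.496000
P(Controller stage unavailable) [OR] = 1 − (1−0.08) × (1−0.496000) = 0.536320
P(Safety interlock down) [AND] = 0.27 × 0.44 = 0.118800
P(Feedback branch unavailable) [OR] = 1 − (1−0.21) × (1−0.39) × (1−0.43) = 0.725317
P(Servo loop unavailable) [AND] = 0.31 × 0.05 × 0.17 = 0.002635
P(Brake chain inoperative) [OR] = 1 − (1−0.36) × (1−0.725317) × (1−0.002635) × (1−0.14) = 0.849213
P(E-stop path 2 fails) [OR] = 1 − (1−0.29) × (1−0.118800) × (1−0.849213) × (1−0.12) = 0.916981
P(Robot arm uncommanded motion) [OR] = 1 − (1−0.536320) × (1−0.916981) × (1−0.33) = 0.974209
Rounded to 4 decimal places: P(Robot arm uncommanded motion) ≈ 0.9742.

0.9742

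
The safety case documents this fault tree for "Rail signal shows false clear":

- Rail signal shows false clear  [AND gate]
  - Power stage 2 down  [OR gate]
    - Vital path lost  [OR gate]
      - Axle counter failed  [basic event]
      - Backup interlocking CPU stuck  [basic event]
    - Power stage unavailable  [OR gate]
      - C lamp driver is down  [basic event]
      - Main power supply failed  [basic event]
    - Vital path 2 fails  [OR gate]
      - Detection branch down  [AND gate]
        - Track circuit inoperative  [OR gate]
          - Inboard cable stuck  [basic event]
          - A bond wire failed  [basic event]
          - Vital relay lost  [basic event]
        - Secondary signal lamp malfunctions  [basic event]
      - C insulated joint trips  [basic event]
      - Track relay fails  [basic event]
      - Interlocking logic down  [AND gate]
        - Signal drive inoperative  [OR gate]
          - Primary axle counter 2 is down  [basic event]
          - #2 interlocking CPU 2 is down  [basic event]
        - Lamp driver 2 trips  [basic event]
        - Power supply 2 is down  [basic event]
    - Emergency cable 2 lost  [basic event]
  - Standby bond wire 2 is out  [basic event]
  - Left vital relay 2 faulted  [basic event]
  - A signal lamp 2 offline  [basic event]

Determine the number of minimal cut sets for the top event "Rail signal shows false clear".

12

Vital path lost [OR]: union of children's cut sets → 2 cut set(s).
Power stage unavailable [OR]: union of children's cut sets → 2 cut set(s).
Track circuit inoperative [OR]: union of children's cut sets → 3 cut set(s).
Detection branch down [AND]: one cut set from each child combined → 3 × 1 = 3 cut set(s).
Signal drive inoperative [OR]: union of children's cut sets → 2 cut set(s).
Interlocking logic down [AND]: one cut set from each child combined → 2 × 1 × 1 = 2 cut set(s).
Vital path 2 fails [OR]: union of children's cut sets → 7 cut set(s).
Power stage 2 down [OR]: union of children's cut sets → 12 cut set(s).
Rail signal shows false clear [AND]: one cut set from each child combined → 12 × 1 × 1 × 1 = 12 cut set(s).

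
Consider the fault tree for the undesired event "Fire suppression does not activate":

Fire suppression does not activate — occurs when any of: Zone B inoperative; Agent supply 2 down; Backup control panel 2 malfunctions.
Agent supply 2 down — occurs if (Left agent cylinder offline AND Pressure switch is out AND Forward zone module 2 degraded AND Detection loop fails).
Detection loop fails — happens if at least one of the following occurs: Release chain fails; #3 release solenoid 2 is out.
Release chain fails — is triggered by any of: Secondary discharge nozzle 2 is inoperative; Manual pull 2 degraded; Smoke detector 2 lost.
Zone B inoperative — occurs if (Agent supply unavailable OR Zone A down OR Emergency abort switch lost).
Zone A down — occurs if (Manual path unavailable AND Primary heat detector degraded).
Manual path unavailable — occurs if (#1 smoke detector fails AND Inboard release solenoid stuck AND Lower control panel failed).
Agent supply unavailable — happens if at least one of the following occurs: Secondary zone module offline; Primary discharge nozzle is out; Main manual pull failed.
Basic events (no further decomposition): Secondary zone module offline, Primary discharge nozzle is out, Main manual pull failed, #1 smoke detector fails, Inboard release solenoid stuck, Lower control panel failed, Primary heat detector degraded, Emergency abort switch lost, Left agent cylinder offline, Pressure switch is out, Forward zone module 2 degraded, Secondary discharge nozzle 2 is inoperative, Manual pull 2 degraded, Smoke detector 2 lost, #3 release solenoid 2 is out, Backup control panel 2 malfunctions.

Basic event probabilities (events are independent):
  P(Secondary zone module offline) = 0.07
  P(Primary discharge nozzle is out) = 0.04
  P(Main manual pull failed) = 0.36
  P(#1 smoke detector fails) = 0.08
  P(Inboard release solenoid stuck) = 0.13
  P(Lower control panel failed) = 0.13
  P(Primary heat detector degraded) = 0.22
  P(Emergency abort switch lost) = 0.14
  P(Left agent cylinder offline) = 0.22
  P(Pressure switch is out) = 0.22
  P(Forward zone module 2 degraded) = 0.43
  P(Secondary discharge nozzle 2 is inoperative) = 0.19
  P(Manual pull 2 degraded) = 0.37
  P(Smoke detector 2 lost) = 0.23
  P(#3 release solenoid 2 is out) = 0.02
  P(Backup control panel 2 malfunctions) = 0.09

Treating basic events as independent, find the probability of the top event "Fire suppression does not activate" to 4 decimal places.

0.5587

P(Agent supply unavailable) [OR] = 1 − (1−0.07) × (1−0.04) × (1−0.36) = 0.428608
P(Manual path unavailable) [AND] = 0.08 × 0.13 × 0.13 = 0.001352
P(Zone A down) [AND] = 0.001352 × 0.22 = 0.000297
P(Zone B inoperative) [OR] = 1 − (1−0.428608) × (1−0.000297) × (1−0.14) = 0.508749
P(Release chain fails) [OR] = 1 − (1−0.19) × (1−0.37) × (1−0.23) = 0.607069
P(Detection loop fails) [OR] = 1 − (1−0.607069) × (1−0.02) = 0.614928
P(Agent supply 2 down) [AND] = 0.22 × 0.22 × 0.43 × 0.614928 = 0.012798
P(Fire suppression does not activate) [OR] = 1 − (1−0.508749) × (1−0.012798) × (1−0.09) = 0.558683
Rounded to 4 decimal places: P(Fire suppression does not activate) ≈ 0.5587.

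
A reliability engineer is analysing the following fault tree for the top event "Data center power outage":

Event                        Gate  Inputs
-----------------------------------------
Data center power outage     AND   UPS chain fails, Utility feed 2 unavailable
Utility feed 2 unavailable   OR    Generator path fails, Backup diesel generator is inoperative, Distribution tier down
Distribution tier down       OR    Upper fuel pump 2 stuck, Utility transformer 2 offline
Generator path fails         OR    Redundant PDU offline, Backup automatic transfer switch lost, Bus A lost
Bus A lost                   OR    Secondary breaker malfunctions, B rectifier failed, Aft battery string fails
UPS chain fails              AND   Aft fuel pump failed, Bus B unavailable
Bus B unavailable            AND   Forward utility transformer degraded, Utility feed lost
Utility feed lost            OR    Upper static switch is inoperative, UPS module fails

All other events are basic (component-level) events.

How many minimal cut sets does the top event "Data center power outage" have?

Utility feed lost [OR]: union of children's cut sets → 2 cut set(s).
Bus B unavailable [AND]: one cut set from each child combined → 1 × 2 = 2 cut set(s).
UPS chain fails [AND]: one cut set from each child combined → 1 × 2 = 2 cut set(s).
Bus A lost [OR]: union of children's cut sets → 3 cut set(s).
Generator path fails [OR]: union of children's cut sets → 5 cut set(s).
Distribution tier down [OR]: union of children's cut sets → 2 cut set(s).
Utility feed 2 unavailable [OR]: union of children's cut sets → 8 cut set(s).
Data center power outage [AND]: one cut set from each child combined → 2 × 8 = 16 cut set(s).

16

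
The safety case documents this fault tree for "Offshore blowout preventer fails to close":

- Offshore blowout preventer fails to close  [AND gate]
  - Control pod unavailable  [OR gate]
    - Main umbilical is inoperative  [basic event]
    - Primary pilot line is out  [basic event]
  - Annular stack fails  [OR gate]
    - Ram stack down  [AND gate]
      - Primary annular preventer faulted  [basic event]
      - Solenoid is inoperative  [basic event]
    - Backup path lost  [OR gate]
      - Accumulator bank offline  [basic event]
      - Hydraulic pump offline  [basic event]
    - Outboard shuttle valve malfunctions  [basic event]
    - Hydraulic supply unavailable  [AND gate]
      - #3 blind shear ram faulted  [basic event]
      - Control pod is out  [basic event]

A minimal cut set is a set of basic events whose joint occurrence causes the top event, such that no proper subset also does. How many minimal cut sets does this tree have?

10

Control pod unavailable [OR]: union of children's cut sets → 2 cut set(s).
Ram stack down [AND]: one cut set from each child combined → 1 × 1 = 1 cut set(s).
Backup path lost [OR]: union of children's cut sets → 2 cut set(s).
Hydraulic supply unavailable [AND]: one cut set from each child combined → 1 × 1 = 1 cut set(s).
Annular stack fails [OR]: union of children's cut sets → 5 cut set(s).
Offshore blowout preventer fails to close [AND]: one cut set from each child combined → 2 × 5 = 10 cut set(s).
Minimal cut sets: {Main umbilical is inoperative, Primary annular preventer faulted, Solenoid is inoperative}; {Accumulator bank offline, Main umbilical is inoperative}; {Hydraulic pump offline, Main umbilical is inoperative}; {Main umbilical is inoperative, Outboard shuttle valve malfunctions}; {#3 blind shear ram faulted, Control pod is out, Main umbilical is inoperative}; {Primary annular preventer faulted, Primary pilot line is out, Solenoid is inoperative}; {Accumulator bank offline, Primary pilot line is out}; {Hydraulic pump offline, Primary pilot line is out}; {Outboard shuttle valve malfunctions, Primary pilot line is out}; {#3 blind shear ram faulted, Control pod is out, Primary pilot line is out}.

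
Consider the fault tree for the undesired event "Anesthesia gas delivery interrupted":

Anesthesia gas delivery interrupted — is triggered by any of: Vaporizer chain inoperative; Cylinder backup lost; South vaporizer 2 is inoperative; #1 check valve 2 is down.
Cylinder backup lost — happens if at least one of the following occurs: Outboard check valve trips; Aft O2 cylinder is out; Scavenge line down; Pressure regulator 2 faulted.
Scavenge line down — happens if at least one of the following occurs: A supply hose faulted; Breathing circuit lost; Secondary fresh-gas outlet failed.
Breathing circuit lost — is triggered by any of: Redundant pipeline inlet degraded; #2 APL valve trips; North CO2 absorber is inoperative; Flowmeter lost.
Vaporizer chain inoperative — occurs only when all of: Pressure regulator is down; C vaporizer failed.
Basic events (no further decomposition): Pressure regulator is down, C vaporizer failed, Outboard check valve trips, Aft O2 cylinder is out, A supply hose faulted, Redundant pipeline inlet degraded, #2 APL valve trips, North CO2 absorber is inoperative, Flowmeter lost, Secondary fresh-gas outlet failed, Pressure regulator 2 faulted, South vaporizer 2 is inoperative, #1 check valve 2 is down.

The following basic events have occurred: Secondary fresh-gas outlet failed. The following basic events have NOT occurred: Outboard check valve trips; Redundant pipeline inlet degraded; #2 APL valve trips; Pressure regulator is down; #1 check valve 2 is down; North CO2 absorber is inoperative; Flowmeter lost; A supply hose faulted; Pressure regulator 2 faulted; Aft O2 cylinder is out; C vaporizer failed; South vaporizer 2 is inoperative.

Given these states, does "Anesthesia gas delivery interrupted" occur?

Vaporizer chain inoperative [AND]: Pressure regulator is down=not, C vaporizer failed=not → not all inputs occur → does not occur.
Breathing circuit lost [OR]: Redundant pipeline inlet degraded=not, #2 APL valve trips=not, North CO2 absorber is inoperative=not, Flowmeter lost=not → no input occurs → does not occur.
Scavenge line down [OR]: A supply hose faulted=not, Breathing circuit lost=not, Secondary fresh-gas outlet failed=occurs → at least one input occurs → occurs.
Cylinder backup lost [OR]: Outboard check valve trips=not, Aft O2 cylinder is out=not, Scavenge line down=occurs, Pressure regulator 2 faulted=not → at least one input occurs → occurs.
Anesthesia gas delivery interrupted [OR]: Vaporizer chain inoperative=not, Cylinder backup lost=occurs, South vaporizer 2 is inoperative=not, #1 check valve 2 is down=not → at least one input occurs → occurs.

Yes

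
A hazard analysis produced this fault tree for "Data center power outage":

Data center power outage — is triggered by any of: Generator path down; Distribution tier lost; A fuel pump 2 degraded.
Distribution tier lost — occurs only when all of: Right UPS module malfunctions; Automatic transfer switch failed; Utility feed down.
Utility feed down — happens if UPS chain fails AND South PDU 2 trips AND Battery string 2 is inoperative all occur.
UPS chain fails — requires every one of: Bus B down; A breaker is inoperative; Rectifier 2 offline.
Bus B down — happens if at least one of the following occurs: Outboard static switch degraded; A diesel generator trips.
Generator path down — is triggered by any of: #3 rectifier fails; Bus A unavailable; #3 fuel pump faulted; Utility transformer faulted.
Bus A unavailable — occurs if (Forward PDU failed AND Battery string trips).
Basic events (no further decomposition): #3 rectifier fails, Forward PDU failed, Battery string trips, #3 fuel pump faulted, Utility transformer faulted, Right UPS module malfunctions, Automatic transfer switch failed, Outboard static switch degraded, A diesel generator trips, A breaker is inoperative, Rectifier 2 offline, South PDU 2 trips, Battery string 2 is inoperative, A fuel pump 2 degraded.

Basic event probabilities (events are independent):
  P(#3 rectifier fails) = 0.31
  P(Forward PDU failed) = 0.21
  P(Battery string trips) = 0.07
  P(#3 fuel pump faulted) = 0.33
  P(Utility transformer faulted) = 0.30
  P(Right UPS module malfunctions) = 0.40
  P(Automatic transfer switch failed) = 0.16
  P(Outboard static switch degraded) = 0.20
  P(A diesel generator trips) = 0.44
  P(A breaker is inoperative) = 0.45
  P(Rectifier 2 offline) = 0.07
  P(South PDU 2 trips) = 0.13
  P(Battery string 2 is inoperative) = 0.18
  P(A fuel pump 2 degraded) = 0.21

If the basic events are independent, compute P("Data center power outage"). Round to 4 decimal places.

P(Bus A unavailable) [AND] = 0.21 × 0.07 = 0.014700
P(Generator path down) [OR] = 1 − (1−0.31) × (1−0.014700) × (1−0.33) × (1−0.30) = 0.681147
P(Bus B down) [OR] = 1 − (1−0.20) × (1−0.44) = 0.552000
P(UPS chain fails) [AND] = 0.552000 × 0.45 × 0.07 = 0.017388
P(Utility feed down) [AND] = 0.017388 × 0.13 × 0.18 = 0.000407
P(Distribution tier lost) [AND] = 0.40 × 0.16 × 0.000407 = 0.000026
P(Data center power outage) [OR] = 1 − (1−0.681147) × (1−0.000026) × (1−0.21) = 0.748113
Rounded to 4 decimal places: P(Data center power outage) ≈ 0.7481.

0.7481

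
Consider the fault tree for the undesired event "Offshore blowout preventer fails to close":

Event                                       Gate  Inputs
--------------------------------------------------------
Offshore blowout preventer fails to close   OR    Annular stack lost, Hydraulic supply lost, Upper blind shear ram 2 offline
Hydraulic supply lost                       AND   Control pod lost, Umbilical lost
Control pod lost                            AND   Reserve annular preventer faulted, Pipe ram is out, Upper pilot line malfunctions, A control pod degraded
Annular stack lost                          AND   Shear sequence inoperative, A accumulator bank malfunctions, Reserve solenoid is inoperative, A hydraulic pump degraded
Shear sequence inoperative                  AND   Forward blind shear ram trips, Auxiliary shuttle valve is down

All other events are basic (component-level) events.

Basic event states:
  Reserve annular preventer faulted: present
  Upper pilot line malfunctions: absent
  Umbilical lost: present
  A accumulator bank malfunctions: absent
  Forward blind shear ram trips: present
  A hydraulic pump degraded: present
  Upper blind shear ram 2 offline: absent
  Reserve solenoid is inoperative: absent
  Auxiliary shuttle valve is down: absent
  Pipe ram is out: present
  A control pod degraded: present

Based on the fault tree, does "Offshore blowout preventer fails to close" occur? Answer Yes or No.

Shear sequence inoperative [AND]: Forward blind shear ram trips=occurs, Auxiliary shuttle valve is down=not → not all inputs occur → does not occur.
Annular stack lost [AND]: Shear sequence inoperative=not, A accumulator bank malfunctions=not, Reserve solenoid is inoperative=not, A hydraulic pump degraded=occurs → not all inputs occur → does not occur.
Control pod lost [AND]: Reserve annular preventer faulted=occurs, Pipe ram is out=occurs, Upper pilot line malfunctions=not, A control pod degraded=occurs → not all inputs occur → does not occur.
Hydraulic supply lost [AND]: Control pod lost=not, Umbilical lost=occurs → not all inputs occur → does not occur.
Offshore blowout preventer fails to close [OR]: Annular stack lost=not, Hydraulic supply lost=not, Upper blind shear ram 2 offline=not → no input occurs → does not occur.

No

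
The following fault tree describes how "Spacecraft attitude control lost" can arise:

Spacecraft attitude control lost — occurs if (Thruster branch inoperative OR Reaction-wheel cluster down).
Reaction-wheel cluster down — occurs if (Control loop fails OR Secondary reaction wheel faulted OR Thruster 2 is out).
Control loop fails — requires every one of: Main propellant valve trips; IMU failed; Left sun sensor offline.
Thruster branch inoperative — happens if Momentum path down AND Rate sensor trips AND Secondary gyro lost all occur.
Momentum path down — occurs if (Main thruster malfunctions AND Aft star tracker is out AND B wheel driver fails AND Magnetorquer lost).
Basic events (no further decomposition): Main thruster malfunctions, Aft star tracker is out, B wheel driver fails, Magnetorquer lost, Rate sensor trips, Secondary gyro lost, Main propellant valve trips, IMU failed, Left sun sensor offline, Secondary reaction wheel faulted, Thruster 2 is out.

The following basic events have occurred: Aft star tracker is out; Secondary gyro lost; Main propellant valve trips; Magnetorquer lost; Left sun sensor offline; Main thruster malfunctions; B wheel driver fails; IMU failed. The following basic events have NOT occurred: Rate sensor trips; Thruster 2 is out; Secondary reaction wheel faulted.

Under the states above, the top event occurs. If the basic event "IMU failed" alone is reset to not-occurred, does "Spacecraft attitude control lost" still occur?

Counterfactual: set "IMU failed" to not occurred.
Momentum path down [AND]: Main thruster malfunctions=occurs, Aft star tracker is out=occurs, B wheel driver fails=occurs, Magnetorquer lost=occurs → all inputs occur → occurs.
Thruster branch inoperative [AND]: Momentum path down=occurs, Rate sensor trips=not, Secondary gyro lost=occurs → not all inputs occur → does not occur.
Control loop fails [AND]: Main propellant valve trips=occurs, IMU failed=not, Left sun sensor offline=occurs → not all inputs occur → does not occur.
Reaction-wheel cluster down [OR]: Control loop fails=not, Secondary reaction wheel faulted=not, Thruster 2 is out=not → no input occurs → does not occur.
Spacecraft attitude control lost [OR]: Thruster branch inoperative=not, Reaction-wheel cluster down=not → no input occurs → does not occur.

No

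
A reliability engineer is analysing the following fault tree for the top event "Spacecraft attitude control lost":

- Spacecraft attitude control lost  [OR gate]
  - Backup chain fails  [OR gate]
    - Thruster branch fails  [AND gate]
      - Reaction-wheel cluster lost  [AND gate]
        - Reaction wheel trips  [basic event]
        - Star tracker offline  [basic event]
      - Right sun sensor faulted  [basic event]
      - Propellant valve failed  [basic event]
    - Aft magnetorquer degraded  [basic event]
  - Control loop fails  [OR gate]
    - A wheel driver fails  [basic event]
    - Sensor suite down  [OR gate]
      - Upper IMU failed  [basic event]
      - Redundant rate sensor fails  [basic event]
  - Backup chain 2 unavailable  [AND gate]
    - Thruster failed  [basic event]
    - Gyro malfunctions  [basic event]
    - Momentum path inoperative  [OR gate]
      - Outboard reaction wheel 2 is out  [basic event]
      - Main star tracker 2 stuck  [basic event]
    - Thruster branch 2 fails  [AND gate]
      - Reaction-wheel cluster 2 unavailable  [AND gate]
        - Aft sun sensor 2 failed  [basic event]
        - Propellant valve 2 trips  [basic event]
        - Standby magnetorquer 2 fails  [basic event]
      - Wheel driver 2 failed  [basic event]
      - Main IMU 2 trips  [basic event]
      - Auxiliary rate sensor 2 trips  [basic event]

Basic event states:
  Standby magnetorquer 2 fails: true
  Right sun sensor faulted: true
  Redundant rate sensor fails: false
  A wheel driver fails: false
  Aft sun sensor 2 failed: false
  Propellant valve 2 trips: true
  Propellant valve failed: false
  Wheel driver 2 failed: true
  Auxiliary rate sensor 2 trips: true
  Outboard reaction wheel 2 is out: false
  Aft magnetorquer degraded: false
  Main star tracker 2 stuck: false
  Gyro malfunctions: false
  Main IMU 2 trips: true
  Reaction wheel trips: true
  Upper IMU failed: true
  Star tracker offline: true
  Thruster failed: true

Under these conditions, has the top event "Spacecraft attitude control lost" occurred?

Yes

Reaction-wheel cluster lost [AND]: Reaction wheel trips=occurs, Star tracker offline=occurs → all inputs occur → occurs.
Thruster branch fails [AND]: Reaction-wheel cluster lost=occurs, Right sun sensor faulted=occurs, Propellant valve failed=not → not all inputs occur → does not occur.
Backup chain fails [OR]: Thruster branch fails=not, Aft magnetorquer degraded=not → no input occurs → does not occur.
Sensor suite down [OR]: Upper IMU failed=occurs, Redundant rate sensor fails=not → at least one input occurs → occurs.
Control loop fails [OR]: A wheel driver fails=not, Sensor suite down=occurs → at least one input occurs → occurs.
Momentum path inoperative [OR]: Outboard reaction wheel 2 is out=not, Main star tracker 2 stuck=not → no input occurs → does not occur.
Reaction-wheel cluster 2 unavailable [AND]: Aft sun sensor 2 failed=not, Propellant valve 2 trips=occurs, Standby magnetorquer 2 fails=occurs → not all inputs occur → does not occur.
Thruster branch 2 fails [AND]: Reaction-wheel cluster 2 unavailable=not, Wheel driver 2 failed=occurs, Main IMU 2 trips=occurs, Auxiliary rate sensor 2 trips=occurs → not all inputs occur → does not occur.
Backup chain 2 unavailable [AND]: Thruster failed=occurs, Gyro malfunctions=not, Momentum path inoperative=not, Thruster branch 2 fails=not → not all inputs occur → does not occur.
Spacecraft attitude control lost [OR]: Backup chain fails=not, Control loop fails=occurs, Backup chain 2 unavailable=not → at least one input occurs → occurs.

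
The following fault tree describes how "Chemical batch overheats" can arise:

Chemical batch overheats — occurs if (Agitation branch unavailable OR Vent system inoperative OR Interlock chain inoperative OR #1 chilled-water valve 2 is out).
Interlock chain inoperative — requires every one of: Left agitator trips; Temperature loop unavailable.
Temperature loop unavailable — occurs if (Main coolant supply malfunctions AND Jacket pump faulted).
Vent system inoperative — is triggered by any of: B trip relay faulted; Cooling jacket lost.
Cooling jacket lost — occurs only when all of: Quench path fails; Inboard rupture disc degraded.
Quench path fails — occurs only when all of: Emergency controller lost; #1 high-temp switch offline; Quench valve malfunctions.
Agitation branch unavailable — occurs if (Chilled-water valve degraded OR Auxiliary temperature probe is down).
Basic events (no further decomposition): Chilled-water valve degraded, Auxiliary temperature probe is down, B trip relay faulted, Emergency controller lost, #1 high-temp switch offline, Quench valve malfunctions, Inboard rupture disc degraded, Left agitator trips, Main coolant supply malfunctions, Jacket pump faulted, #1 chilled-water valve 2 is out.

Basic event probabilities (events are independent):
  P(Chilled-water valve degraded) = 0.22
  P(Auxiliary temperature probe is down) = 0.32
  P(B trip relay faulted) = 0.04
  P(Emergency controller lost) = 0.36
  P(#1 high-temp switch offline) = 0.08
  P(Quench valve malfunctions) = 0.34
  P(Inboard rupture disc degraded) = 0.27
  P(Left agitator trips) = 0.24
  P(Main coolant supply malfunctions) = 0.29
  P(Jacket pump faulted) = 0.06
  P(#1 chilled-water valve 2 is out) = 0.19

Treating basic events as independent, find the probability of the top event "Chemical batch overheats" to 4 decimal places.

0.5904

P(Agitation branch unavailable) [OR] = 1 − (1−0.22) × (1−0.32) = 0.469600
P(Quench path fails) [AND] = 0.36 × 0.08 × 0.34 = 0.009792
P(Cooling jacket lost) [AND] = 0.009792 × 0.27 = 0.002644
P(Vent system inoperative) [OR] = 1 − (1−0.04) × (1−0.002644) = 0.042538
P(Temperature loop unavailable) [AND] = 0.29 × 0.06 = 0.017400
P(Interlock chain inoperative) [AND] = 0.24 × 0.017400 = 0.004176
P(Chemical batch overheats) [OR] = 1 − (1−0.469600) × (1−0.042538) × (1−0.004176) × (1−0.19) = 0.590369
Rounded to 4 decimal places: P(Chemical batch overheats) ≈ 0.5904.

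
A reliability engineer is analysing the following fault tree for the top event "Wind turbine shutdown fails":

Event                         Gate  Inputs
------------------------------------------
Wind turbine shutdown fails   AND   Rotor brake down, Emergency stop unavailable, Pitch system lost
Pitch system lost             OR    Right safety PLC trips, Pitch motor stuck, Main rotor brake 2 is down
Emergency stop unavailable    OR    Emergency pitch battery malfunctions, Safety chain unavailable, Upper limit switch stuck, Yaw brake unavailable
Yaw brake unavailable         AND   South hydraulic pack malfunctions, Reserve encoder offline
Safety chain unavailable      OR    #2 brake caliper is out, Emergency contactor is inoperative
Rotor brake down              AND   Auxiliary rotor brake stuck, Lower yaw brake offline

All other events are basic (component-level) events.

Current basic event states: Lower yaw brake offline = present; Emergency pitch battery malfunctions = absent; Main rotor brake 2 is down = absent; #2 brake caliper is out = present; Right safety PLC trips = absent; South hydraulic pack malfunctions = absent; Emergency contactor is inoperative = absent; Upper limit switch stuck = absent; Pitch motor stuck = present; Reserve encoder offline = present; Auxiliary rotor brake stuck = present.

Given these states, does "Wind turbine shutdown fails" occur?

Rotor brake down [AND]: Auxiliary rotor brake stuck=occurs, Lower yaw brake offline=occurs → all inputs occur → occurs.
Safety chain unavailable [OR]: #2 brake caliper is out=occurs, Emergency contactor is inoperative=not → at least one input occurs → occurs.
Yaw brake unavailable [AND]: South hydraulic pack malfunctions=not, Reserve encoder offline=occurs → not all inputs occur → does not occur.
Emergency stop unavailable [OR]: Emergency pitch battery malfunctions=not, Safety chain unavailable=occurs, Upper limit switch stuck=not, Yaw brake unavailable=not → at least one input occurs → occurs.
Pitch system lost [OR]: Right safety PLC trips=not, Pitch motor stuck=occurs, Main rotor brake 2 is down=not → at least one input occurs → occurs.
Wind turbine shutdown fails [AND]: Rotor brake down=occurs, Emergency stop unavailable=occurs, Pitch system lost=occurs → all inputs occur → occurs.

Yes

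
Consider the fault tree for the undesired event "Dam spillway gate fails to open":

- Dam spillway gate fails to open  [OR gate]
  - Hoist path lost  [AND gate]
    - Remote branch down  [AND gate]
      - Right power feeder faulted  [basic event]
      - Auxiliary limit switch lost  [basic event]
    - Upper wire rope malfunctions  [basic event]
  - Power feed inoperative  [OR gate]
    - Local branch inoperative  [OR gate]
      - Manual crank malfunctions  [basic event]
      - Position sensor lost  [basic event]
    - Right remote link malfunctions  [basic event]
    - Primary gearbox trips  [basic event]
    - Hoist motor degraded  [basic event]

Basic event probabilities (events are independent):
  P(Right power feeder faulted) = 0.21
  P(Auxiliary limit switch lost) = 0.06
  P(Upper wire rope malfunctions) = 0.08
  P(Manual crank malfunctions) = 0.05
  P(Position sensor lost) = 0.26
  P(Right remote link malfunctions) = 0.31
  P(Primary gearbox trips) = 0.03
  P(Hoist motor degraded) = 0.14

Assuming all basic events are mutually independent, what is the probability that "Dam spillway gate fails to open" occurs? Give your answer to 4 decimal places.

P(Remote branch down) [AND] = 0.21 × 0.06 = 0.012600
P(Hoist path lost) [AND] = 0.012600 × 0.08 = 0.001008
P(Local branch inoperative) [OR] = 1 − (1−0.05) × (1−0.26) = 0.297000
P(Power feed inoperative) [OR] = 1 − (1−0.297000) × (1−0.31) × (1−0.03) × (1−0.14) = 0.595355
P(Dam spillway gate fails to open) [OR] = 1 − (1−0.001008) × (1−0.595355) = 0.595763
Rounded to 4 decimal places: P(Dam spillway gate fails to open) ≈ 0.5958.

0.5958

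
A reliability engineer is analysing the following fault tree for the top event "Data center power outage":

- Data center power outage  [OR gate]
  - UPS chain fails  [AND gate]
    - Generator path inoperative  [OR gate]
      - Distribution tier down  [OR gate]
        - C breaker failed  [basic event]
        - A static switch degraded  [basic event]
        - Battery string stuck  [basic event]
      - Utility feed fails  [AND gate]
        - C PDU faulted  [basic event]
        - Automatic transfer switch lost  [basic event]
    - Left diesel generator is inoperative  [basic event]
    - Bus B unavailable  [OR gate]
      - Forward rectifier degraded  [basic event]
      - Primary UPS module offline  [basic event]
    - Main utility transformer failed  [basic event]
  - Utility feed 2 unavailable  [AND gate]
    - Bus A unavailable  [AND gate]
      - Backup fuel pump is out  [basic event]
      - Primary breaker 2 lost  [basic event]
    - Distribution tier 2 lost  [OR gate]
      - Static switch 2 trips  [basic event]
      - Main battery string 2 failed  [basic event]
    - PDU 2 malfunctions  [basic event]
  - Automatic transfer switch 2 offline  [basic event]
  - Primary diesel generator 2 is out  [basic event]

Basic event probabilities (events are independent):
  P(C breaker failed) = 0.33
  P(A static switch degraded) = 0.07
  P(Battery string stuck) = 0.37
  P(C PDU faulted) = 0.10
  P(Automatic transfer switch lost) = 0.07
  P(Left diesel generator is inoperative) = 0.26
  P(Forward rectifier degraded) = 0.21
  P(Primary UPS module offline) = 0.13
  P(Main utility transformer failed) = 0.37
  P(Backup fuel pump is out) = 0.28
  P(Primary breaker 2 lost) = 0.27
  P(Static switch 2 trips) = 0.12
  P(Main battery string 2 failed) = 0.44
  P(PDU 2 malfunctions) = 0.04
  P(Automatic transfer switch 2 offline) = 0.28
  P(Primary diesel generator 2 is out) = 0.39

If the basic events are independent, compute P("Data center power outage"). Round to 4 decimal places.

P(Distribution tier down) [OR] = 1 − (1−0.33) × (1−0.07) × (1−0.37) = 0.607447
P(Utility feed fails) [AND] = 0.10 × 0.07 = 0.007000
P(Generator path inoperative) [OR] = 1 − (1−0.607447) × (1−0.007000) = 0.610195
P(Bus B unavailable) [OR] = 1 − (1−0.21) × (1−0.13) = 0.312700
P(UPS chain fails) [AND] = 0.610195 × 0.26 × 0.312700 × 0.37 = 0.018356
P(Bus A unavailable) [AND] = 0.28 × 0.27 = 0.075600
P(Distribution tier 2 lost) [OR] = 1 − (1−0.12) × (1−0.44) = 0.507200
P(Utility feed 2 unavailable) [AND] = 0.075600 × 0.507200 × 0.04 = 0.001534
P(Data center power outage) [OR] = 1 − (1−0.018356) × (1−0.001534) × (1−0.28) × (1−0.39) = 0.569523
Rounded to 4 decimal places: P(Data center power outage) ≈ 0.5695.

0.5695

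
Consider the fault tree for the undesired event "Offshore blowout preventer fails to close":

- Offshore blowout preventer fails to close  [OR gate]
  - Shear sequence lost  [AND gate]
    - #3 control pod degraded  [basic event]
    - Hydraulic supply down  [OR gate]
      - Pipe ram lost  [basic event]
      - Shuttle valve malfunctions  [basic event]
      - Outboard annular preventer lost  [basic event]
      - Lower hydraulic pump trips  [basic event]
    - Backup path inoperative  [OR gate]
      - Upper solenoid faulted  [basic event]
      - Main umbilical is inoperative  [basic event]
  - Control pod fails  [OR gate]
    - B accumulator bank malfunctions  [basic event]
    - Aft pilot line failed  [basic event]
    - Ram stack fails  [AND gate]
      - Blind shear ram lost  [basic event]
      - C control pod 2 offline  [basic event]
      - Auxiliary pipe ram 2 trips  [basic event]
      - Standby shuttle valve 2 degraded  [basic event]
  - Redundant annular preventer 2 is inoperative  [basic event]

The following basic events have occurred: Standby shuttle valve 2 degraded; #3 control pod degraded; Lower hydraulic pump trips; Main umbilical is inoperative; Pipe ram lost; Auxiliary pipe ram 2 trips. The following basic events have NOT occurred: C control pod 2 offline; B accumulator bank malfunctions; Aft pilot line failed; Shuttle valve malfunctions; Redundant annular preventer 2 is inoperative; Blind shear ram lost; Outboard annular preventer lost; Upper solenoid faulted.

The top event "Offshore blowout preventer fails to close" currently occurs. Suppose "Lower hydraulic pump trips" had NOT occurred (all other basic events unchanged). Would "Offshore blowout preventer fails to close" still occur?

Yes

Counterfactual: set "Lower hydraulic pump trips" to not occurred.
Hydraulic supply down [OR]: Pipe ram lost=occurs, Shuttle valve malfunctions=not, Outboard annular preventer lost=not, Lower hydraulic pump trips=not → at least one input occurs → occurs.
Backup path inoperative [OR]: Upper solenoid faulted=not, Main umbilical is inoperative=occurs → at least one input occurs → occurs.
Shear sequence lost [AND]: #3 control pod degraded=occurs, Hydraulic supply down=occurs, Backup path inoperative=occurs → all inputs occur → occurs.
Ram stack fails [AND]: Blind shear ram lost=not, C control pod 2 offline=not, Auxiliary pipe ram 2 trips=occurs, Standby shuttle valve 2 degraded=occurs → not all inputs occur → does not occur.
Control pod fails [OR]: B accumulator bank malfunctions=not, Aft pilot line failed=not, Ram stack fails=not → no input occurs → does not occur.
Offshore blowout preventer fails to close [OR]: Shear sequence lost=occurs, Control pod fails=not, Redundant annular preventer 2 is inoperative=not → at least one input occurs → occurs.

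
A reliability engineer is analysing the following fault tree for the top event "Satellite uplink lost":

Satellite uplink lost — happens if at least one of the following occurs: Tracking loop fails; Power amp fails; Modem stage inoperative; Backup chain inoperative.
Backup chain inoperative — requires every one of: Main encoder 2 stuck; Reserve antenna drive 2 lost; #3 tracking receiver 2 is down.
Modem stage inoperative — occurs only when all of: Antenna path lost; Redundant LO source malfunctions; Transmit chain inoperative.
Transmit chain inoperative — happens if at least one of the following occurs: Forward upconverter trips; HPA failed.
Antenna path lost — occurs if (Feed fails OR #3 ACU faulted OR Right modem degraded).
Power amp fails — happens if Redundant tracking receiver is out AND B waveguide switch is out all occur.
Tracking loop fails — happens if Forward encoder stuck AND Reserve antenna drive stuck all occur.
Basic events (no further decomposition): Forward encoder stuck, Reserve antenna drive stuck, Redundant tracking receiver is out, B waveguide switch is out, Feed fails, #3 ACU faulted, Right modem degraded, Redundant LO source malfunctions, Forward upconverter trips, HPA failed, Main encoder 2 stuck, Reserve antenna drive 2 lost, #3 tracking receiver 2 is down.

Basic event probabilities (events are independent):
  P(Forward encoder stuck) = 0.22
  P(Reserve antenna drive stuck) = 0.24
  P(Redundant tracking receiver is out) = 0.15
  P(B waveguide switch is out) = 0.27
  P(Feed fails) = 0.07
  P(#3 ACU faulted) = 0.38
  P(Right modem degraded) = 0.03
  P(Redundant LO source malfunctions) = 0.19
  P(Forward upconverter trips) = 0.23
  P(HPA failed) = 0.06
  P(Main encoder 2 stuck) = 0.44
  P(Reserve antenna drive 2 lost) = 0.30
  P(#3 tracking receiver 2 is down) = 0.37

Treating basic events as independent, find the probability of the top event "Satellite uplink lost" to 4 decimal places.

0.1555

P(Tracking loop fails) [AND] = 0.22 × 0.24 = 0.052800
P(Power amp fails) [AND] = 0.15 × 0.27 = 0.040500
P(Antenna path lost) [OR] = 1 − (1−0.07) × (1−0.38) × (1−0.03) = 0.440698
P(Transmit chain inoperative) [OR] = 1 − (1−0.23) × (1−0.06) = 0.276200
P(Modem stage inoperative) [AND] = 0.440698 × 0.19 × 0.276200 = 0.023127
P(Backup chain inoperative) [AND] = 0.44 × 0.30 × 0.37 = 0.048840
P(Satellite uplink lost) [OR] = 1 − (1−0.052800) × (1−0.040500) × (1−0.023127) × (1−0.048840) = 0.155541
Rounded to 4 decimal places: P(Satellite uplink lost) ≈ 0.1555.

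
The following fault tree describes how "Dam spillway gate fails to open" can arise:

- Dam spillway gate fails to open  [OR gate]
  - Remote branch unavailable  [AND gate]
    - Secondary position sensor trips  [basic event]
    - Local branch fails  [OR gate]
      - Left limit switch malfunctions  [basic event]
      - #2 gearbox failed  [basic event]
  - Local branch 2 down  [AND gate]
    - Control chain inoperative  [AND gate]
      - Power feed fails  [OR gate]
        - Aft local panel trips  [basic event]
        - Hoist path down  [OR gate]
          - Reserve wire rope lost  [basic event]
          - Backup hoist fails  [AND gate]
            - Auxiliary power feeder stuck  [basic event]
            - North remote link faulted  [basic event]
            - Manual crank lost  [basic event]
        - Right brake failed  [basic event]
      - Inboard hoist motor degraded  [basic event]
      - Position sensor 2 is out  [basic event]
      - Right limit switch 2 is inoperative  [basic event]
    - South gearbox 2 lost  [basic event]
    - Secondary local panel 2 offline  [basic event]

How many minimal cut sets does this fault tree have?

Local branch fails [OR]: union of children's cut sets → 2 cut set(s).
Remote branch unavailable [AND]: one cut set from each child combined → 1 × 2 = 2 cut set(s).
Backup hoist fails [AND]: one cut set from each child combined → 1 × 1 × 1 = 1 cut set(s).
Hoist path down [OR]: union of children's cut sets → 2 cut set(s).
Power feed fails [OR]: union of children's cut sets → 4 cut set(s).
Control chain inoperative [AND]: one cut set from each child combined → 4 × 1 × 1 × 1 = 4 cut set(s).
Local branch 2 down [AND]: one cut set from each child combined → 4 × 1 × 1 = 4 cut set(s).
Dam spillway gate fails to open [OR]: union of children's cut sets → 6 cut set(s).
Minimal cut sets: {Left limit switch malfunctions, Secondary position sensor trips}; {#2 gearbox failed, Secondary position sensor trips}; {Aft local panel trips, Inboard hoist motor degraded, Position sensor 2 is out, Right limit switch 2 is inoperative, Secondary local panel 2 offline, South gearbox 2 lost}; {Inboard hoist motor degraded, Position sensor 2 is out, Reserve wire rope lost, Right limit switch 2 is inoperative, Secondary local panel 2 offline, South gearbox 2 lost}; {Auxiliary power feeder stuck, Inboard hoist motor degraded, Manual crank lost, North remote link faulted, Position sensor 2 is out, Right limit switch 2 is inoperative, Secondary local panel 2 offline, South gearbox 2 lost}; {Inboard hoist motor degraded, Position sensor 2 is out, Right brake failed, Right limit switch 2 is inoperative, Secondary local panel 2 offline, South gearbox 2 lost}.

6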